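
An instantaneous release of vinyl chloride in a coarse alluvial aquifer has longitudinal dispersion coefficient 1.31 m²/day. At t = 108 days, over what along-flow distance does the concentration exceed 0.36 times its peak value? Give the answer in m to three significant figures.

48.1 m

The plume is Gaussian with σ = √(2Dt) = √(2 × 1.31 × 108) = 16.82 m.
C/C_peak = exp(−Δx²/(2σ²)) = 0.36 ⇒ Δx = σ·√(−2 ln 0.36) = 16.82 × 1.429 = 24.04 m.
Width = 2Δx = 48.1 m.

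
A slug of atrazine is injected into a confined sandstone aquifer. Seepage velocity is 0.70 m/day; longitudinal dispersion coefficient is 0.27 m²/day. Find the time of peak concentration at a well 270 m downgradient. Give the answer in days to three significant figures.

385 days

For the 1D instantaneous-source solution, setting ∂C/∂t = 0 at fixed x gives v²t² + 2Dt − x² = 0, so t = (√(D² + v²x²) − D)/v².
√(D² + v²x²) = √(0.27² + 0.70² × 270²) = 189.0; v² = 0.49.
t = (189.0 − 0.27)/0.49 = 385 days (vs. the pure-advection estimate x/v = 386 d).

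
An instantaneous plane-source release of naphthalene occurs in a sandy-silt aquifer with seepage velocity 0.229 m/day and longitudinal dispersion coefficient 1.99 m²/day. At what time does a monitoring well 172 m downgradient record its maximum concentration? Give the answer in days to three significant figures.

For the 1D instantaneous-source solution, setting ∂C/∂t = 0 at fixed x gives v²t² + 2Dt − x² = 0, so t = (√(D² + v²x²) − D)/v².
√(D² + v²x²) = √(1.99² + 0.229² × 172²) = 39.44; v² = 0.052441.
t = (39.44 − 1.99)/0.052441 = 714 days (vs. the pure-advection estimate x/v = 751 d).

714 days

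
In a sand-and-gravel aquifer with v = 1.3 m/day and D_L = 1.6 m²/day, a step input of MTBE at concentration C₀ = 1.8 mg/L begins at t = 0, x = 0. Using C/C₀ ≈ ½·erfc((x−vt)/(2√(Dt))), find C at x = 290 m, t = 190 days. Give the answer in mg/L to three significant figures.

For a continuous step input, C/C₀ ≈ ½·erfc((x−vt)/(2√(Dt))).
vt = 1.3 × 190 = 247 m and 2√(Dt) = 2√(1.6 × 190) = 34.87 m.
Argument (x−vt)/(2√(Dt)) = (290 − 247)/34.87 = 1.233; ½·erfc(1.233) = 0.04060.
C = 1.8 × 0.04060 = 0.0731 mg/L.

0.0731 mg/L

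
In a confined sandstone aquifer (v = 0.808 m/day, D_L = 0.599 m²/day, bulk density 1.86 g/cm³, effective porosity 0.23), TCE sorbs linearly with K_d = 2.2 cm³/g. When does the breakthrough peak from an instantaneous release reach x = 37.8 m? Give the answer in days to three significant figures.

862 days

Retardation factor R = 1 + ρ_b·K_d/n = 1 + 1.86 × 2.2/0.23 = 18.79.
Sorption retards both mechanisms: v_R = v/R = 0.04300 m/day, D_R = D/R = 0.03188 m²/day.
Peak time from v_R²t² + 2D_R t − x² = 0: t = (√(D_R² + v_R²x²) − D_R)/v_R².
√(D_R² + v_R²x²) = √(0.03188² + 0.04300² × 37.8²) = 1.626; v_R² = 0.001849.
t = (1.626 − 0.03188)/0.001849 = 862 days.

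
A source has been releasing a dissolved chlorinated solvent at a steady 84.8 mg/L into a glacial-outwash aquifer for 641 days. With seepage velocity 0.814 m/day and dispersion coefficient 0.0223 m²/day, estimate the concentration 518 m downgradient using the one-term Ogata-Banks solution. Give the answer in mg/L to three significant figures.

For a continuous step input, C/C₀ ≈ ½·erfc((x−vt)/(2√(Dt))).
vt = 0.814 × 641 = 521.774 m and 2√(Dt) = 2√(0.0223 × 641) = 7.562 m.
Argument (x−vt)/(2√(Dt)) = (518 − 521.774)/7.562 = -0.4991; ½·erfc(-0.4991) = 0.7599.
C = 84.8 × 0.7599 = 64.4 mg/L.

64.4 mg/L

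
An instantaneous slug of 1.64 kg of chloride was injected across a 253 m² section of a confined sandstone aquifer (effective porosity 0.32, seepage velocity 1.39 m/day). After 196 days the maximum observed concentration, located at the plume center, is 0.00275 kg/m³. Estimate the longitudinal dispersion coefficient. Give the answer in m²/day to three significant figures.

At the plume center C_max = M/(n_e·A·√(4πDt)), so D = M²/(4πt·(n_e·A·C_max)²).
n_e·A·C_max = 0.32 × 253 × 0.00275 = 0.2226 kg/m.
D = 1.64²/(4π × 196 × 0.2226²) = 0.0220 m²/day.

0.0220 m²/day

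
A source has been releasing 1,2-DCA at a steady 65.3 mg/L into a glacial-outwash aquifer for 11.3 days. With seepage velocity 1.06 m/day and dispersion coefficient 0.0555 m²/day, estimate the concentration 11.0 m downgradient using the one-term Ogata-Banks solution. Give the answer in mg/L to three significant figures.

52.8 mg/L

For a continuous step input, C/C₀ ≈ ½·erfc((x−vt)/(2√(Dt))).
vt = 1.06 × 11.3 = 11.978 m and 2√(Dt) = 2√(0.0555 × 11.3) = 1.584 m.
Argument (x−vt)/(2√(Dt)) = (11.0 − 11.978)/1.584 = -0.6174; ½·erfc(-0.6174) = 0.8087.
C = 65.3 × 0.8087 = 52.8 mg/L.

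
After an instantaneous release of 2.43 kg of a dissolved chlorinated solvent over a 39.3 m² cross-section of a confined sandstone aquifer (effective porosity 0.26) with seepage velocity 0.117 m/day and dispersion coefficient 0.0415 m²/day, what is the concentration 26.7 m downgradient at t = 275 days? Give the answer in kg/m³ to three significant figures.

0.0103 kg/m³

For an instantaneous plane source, C(x,t) = M/(n_e·A·√(4πDt)) · exp(−(x−vt)²/(4Dt)), with n_e·A the pore (flow) area.
Plume center vt = 0.117 × 275 = 32.175 m, so the well at 26.7 m is 5.475 m upgradient of the peak.
√(4πDt) = 11.98 m, giving peak height M/(n_e·A·√(4πDt)) = 2.43/(0.26 × 39.3 × 11.98) = 0.01985 kg/m³.
(x−vt)²/(4Dt) = (-5.475)²/(4 × 0.0415 × 275) = 0.6566; exp(−0.6566) = 0.5186.
C = 0.01985 × 0.5186 = 0.0103 kg/m³.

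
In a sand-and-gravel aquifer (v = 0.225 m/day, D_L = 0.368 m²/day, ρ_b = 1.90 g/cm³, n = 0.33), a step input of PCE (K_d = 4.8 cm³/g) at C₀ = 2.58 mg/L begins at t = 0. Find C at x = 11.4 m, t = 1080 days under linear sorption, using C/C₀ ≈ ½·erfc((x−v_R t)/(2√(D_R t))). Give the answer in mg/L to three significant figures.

0.748 mg/L

Retardation factor R = 1 + ρ_b·K_d/n = 1 + 1.90 × 4.8/0.33 = 28.64.
Sorption retards both mechanisms: v_R = v/R = 0.007856 m/day, D_R = D/R = 0.01285 m²/day.
v_R·t = 0.007856 × 1080 = 8.48448 m; 2√(D_R t) = 7.451 m; argument = (11.4 − 8.48448)/7.451 = 0.3913.
C = C₀ × ½·erfc(0.3913) = 2.58 × 0.2900 = 0.748 mg/L.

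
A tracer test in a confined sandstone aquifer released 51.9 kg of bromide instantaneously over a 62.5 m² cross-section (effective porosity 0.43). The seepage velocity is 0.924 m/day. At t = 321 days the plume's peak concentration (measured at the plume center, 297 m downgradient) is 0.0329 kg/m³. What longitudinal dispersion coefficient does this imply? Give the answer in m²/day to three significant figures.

At the plume center C_max = M/(n_e·A·√(4πDt)), so D = M²/(4πt·(n_e·A·C_max)²).
n_e·A·C_max = 0.43 × 62.5 × 0.0329 = 0.8842 kg/m.
D = 51.9²/(4π × 321 × 0.8842²) = 0.854 m²/day.

0.854 m²/day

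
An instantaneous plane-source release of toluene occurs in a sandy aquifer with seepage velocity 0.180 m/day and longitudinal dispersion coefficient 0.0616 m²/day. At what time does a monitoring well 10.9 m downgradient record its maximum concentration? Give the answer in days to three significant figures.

58.7 days

For the 1D instantaneous-source solution, setting ∂C/∂t = 0 at fixed x gives v²t² + 2Dt − x² = 0, so t = (√(D² + v²x²) − D)/v².
√(D² + v²x²) = √(0.0616² + 0.180² × 10.9²) = 1.963; v² = 0.0324.
t = (1.963 − 0.0616)/0.0324 = 58.7 days (vs. the pure-advection estimate x/v = 60.6 d).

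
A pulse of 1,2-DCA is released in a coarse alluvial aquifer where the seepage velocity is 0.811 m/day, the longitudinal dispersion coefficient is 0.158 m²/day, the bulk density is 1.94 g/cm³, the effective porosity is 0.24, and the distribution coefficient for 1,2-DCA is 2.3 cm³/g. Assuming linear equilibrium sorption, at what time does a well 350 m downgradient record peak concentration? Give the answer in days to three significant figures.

8450 days

Retardation factor R = 1 + ρ_b·K_d/n = 1 + 1.94 × 2.3/0.24 = 19.59.
Sorption retards both mechanisms: v_R = v/R = 0.04140 m/day, D_R = D/R = 0.008065 m²/day.
Peak time from v_R²t² + 2D_R t − x² = 0: t = (√(D_R² + v_R²x²) − D_R)/v_R².
√(D_R² + v_R²x²) = √(0.008065² + 0.04140² × 350²) = 14.49; v_R² = 0.001714.
t = (14.49 − 0.008065)/0.001714 = 8450 days.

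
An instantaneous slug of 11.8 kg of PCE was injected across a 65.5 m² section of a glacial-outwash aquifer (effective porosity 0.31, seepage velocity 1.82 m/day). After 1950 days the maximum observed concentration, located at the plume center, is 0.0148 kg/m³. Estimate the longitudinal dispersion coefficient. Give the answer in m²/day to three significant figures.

At the plume center C_max = M/(n_e·A·√(4πDt)), so D = M²/(4πt·(n_e·A·C_max)²).
n_e·A·C_max = 0.31 × 65.5 × 0.0148 = 0.3005 kg/m.
D = 11.8²/(4π × 1950 × 0.3005²) = 0.0629 m²/day.

0.0629 m²/day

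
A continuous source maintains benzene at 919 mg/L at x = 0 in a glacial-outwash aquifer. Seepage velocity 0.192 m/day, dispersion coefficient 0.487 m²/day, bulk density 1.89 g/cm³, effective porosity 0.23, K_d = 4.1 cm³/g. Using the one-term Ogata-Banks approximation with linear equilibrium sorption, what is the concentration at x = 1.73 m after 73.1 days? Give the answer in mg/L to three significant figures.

Retardation factor R = 1 + ρ_b·K_d/n = 1 + 1.89 × 4.1/0.23 = 34.69.
Sorption retards both mechanisms: v_R = v/R = 0.005535 m/day, D_R = D/R = 0.01404 m²/day.
v_R·t = 0.005535 × 73.1 = 0.4046085 m; 2√(D_R t) = 2.026 m; argument = (1.73 − 0.4046085)/2.026 = 0.6542.
C = C₀ × ½·erfc(0.6542) = 919 × 0.1774 = 163 mg/L.

163 mg/L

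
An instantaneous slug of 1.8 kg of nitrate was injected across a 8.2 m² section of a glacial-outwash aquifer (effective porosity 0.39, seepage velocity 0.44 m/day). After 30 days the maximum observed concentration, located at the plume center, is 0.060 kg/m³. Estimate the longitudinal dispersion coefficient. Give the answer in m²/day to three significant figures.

0.233 m²/day

At the plume center C_max = M/(n_e·A·√(4πDt)), so D = M²/(4πt·(n_e·A·C_max)²).
n_e·A·C_max = 0.39 × 8.2 × 0.060 = 0.1919 kg/m.
D = 1.8²/(4π × 30 × 0.1919²) = 0.233 m²/day.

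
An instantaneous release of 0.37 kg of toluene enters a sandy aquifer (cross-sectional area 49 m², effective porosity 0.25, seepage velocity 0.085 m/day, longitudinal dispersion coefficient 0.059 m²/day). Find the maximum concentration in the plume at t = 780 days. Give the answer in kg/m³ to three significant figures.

0.00126 kg/m³

The peak of an instantaneous 1D plume sits at x = vt; there the Gaussian factor is 1 and C_max = M/(n_e·A·√(4πDt)), where n_e·A is the pore area the mass is dissolved in.
√(4πDt) = √(4π × 0.059 × 780) = 24.05 m, so C_max = 0.37/(0.25 × 49 × 24.05) = 0.00126 kg/m³.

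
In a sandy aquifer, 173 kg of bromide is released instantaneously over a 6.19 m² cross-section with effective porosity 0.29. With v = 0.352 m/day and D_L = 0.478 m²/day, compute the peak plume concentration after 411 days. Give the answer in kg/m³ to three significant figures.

1.94 kg/m³

The peak of an instantaneous 1D plume sits at x = vt; there the Gaussian factor is 1 and C_max = M/(n_e·A·√(4πDt)), where n_e·A is the pore area the mass is dissolved in.
√(4πDt) = √(4π × 0.478 × 411) = 49.69 m, so C_max = 173/(0.29 × 6.19 × 49.69) = 1.94 kg/m³.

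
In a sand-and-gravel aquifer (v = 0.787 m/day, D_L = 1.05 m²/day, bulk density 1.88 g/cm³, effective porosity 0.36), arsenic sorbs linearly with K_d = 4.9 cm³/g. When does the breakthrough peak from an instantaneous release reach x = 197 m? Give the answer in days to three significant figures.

6610 days

Retardation factor R = 1 + ρ_b·K_d/n = 1 + 1.88 × 4.9/0.36 = 26.59.
Sorption retards both mechanisms: v_R = v/R = 0.02960 m/day, D_R = D/R = 0.03949 m²/day.
Peak time from v_R²t² + 2D_R t − x² = 0: t = (√(D_R² + v_R²x²) − D_R)/v_R².
√(D_R² + v_R²x²) = √(0.03949² + 0.02960² × 197²) = 5.831; v_R² = 0.0008762.
t = (5.831 − 0.03949)/0.0008762 = 6610 days.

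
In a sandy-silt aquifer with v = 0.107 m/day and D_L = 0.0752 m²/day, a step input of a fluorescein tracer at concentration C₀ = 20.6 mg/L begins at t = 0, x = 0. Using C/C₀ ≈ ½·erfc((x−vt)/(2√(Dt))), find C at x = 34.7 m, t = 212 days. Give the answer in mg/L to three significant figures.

0.343 mg/L

For a continuous step input, C/C₀ ≈ ½·erfc((x−vt)/(2√(Dt))).
vt = 0.107 × 212 = 22.684 m and 2√(Dt) = 2√(0.0752 × 212) = 7.986 m.
Argument (x−vt)/(2√(Dt)) = (34.7 − 22.684)/7.986 = 1.505; ½·erfc(1.505) = 0.01665.
C = 20.6 × 0.01665 = 0.343 mg/L.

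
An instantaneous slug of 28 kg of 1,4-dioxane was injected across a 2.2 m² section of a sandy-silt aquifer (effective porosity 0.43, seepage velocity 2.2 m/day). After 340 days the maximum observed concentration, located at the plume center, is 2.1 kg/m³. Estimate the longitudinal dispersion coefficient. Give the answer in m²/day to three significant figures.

At the plume center C_max = M/(n_e·A·√(4πDt)), so D = M²/(4πt·(n_e·A·C_max)²).
n_e·A·C_max = 0.43 × 2.2 × 2.1 = 1.987 kg/m.
D = 28²/(4π × 340 × 1.987²) = 0.0465 m²/day.

0.0465 m²/day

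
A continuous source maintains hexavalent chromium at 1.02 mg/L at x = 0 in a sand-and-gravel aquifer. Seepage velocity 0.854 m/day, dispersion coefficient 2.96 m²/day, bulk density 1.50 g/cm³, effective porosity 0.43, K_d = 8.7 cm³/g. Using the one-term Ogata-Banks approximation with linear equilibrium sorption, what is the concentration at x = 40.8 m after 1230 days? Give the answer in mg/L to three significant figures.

0.322 mg/L

Retardation factor R = 1 + ρ_b·K_d/n = 1 + 1.50 × 8.7/0.43 = 31.35.
Sorption retards both mechanisms: v_R = v/R = 0.02724 m/day, D_R = D/R = 0.09442 m²/day.
v_R·t = 0.02724 × 1230 = 33.5052 m; 2√(D_R t) = 21.55 m; argument = (40.8 − 33.5052)/21.55 = 0.3385.
C = C₀ × ½·erfc(0.3385) = 1.02 × 0.3161 = 0.322 mg/L.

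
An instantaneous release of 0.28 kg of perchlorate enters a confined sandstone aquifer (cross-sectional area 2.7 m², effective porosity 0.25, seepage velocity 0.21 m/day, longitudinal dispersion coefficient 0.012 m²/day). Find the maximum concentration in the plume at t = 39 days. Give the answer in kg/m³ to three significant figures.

0.171 kg/m³

The peak of an instantaneous 1D plume sits at x = vt; there the Gaussian factor is 1 and C_max = M/(n_e·A·√(4πDt)), where n_e·A is the pore area the mass is dissolved in.
√(4πDt) = √(4π × 0.012 × 39) = 2.425 m, so C_max = 0.28/(0.25 × 2.7 × 2.425) = 0.171 kg/m³.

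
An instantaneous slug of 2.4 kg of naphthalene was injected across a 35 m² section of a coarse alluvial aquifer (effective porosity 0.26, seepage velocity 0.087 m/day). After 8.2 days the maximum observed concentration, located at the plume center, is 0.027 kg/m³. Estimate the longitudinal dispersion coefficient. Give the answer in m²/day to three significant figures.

At the plume center C_max = M/(n_e·A·√(4πDt)), so D = M²/(4πt·(n_e·A·C_max)²).
n_e·A·C_max = 0.26 × 35 × 0.027 = 0.2457 kg/m.
D = 2.4²/(4π × 8.2 × 0.2457²) = 0.926 m²/day.

0.926 m²/day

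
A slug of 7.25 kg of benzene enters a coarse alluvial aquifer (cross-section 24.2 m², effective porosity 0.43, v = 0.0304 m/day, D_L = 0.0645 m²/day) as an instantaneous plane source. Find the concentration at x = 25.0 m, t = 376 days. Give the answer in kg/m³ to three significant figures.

0.00598 kg/m³

For an instantaneous plane source, C(x,t) = M/(n_e·A·√(4πDt)) · exp(−(x−vt)²/(4Dt)), with n_e·A the pore (flow) area.
Plume center vt = 0.0304 × 376 = 11.4304 m, so the well at 25.0 m is 13.5696 m downgradient of the peak.
√(4πDt) = 17.46 m, giving peak height M/(n_e·A·√(4πDt)) = 7.25/(0.43 × 24.2 × 17.46) = 0.03990 kg/m³.
(x−vt)²/(4Dt) = (13.5696)²/(4 × 0.0645 × 376) = 1.898; exp(−1.898) = 0.1499.
C = 0.03990 × 0.1499 = 0.00598 kg/m³.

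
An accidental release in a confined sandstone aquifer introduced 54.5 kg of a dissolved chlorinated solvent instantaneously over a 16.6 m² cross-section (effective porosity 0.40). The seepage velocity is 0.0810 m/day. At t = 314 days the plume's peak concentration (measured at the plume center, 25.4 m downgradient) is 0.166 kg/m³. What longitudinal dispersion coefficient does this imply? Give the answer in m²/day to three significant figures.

At the plume center C_max = M/(n_e·A·√(4πDt)), so D = M²/(4πt·(n_e·A·C_max)²).
n_e·A·C_max = 0.40 × 16.6 × 0.166 = 1.102 kg/m.
D = 54.5²/(4π × 314 × 1.102²) = 0.620 m²/day.

0.620 m²/day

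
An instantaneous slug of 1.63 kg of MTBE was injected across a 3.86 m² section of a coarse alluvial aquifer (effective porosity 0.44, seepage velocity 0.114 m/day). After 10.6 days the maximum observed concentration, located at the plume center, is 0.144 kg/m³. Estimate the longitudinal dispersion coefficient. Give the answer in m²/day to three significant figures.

At the plume center C_max = M/(n_e·A·√(4πDt)), so D = M²/(4πt·(n_e·A·C_max)²).
n_e·A·C_max = 0.44 × 3.86 × 0.144 = 0.2446 kg/m.
D = 1.63²/(4π × 10.6 × 0.2446²) = 0.333 m²/day.

0.333 m²/day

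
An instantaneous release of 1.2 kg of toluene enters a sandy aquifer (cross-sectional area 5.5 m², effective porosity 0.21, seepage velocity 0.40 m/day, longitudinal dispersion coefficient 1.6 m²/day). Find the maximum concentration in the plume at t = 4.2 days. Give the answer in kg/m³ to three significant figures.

0.113 kg/m³

The peak of an instantaneous 1D plume sits at x = vt; there the Gaussian factor is 1 and C_max = M/(n_e·A·√(4πDt)), where n_e·A is the pore area the mass is dissolved in.
√(4πDt) = √(4π × 1.6 × 4.2) = 9.189 m, so C_max = 1.2/(0.21 × 5.5 × 9.189) = 0.113 kg/m³.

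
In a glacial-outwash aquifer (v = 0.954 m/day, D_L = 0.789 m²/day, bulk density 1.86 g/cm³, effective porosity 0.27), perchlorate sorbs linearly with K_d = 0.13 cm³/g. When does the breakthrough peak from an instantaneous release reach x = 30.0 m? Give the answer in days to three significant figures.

Retardation factor R = 1 + ρ_b·K_d/n = 1 + 1.86 × 0.13/0.27 = 1.896.
Sorption retards both mechanisms: v_R = v/R = 0.5032 m/day, D_R = D/R = 0.4161 m²/day.
Peak time from v_R²t² + 2D_R t − x² = 0: t = (√(D_R² + v_R²x²) − D_R)/v_R².
√(D_R² + v_R²x²) = √(0.4161² + 0.5032² × 30.0²) = 15.10; v_R² = 0.2532.
t = (15.10 − 0.4161)/0.2532 = 58.0 days.

58.0 days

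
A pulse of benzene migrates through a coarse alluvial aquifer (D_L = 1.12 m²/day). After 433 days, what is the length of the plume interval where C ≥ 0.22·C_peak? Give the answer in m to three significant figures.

108 m

The plume is Gaussian with σ = √(2Dt) = √(2 × 1.12 × 433) = 31.14 m.
C/C_peak = exp(−Δx²/(2σ²)) = 0.22 ⇒ Δx = σ·√(−2 ln 0.22) = 31.14 × 1.740 = 54.18 m.
Width = 2Δx = 108 m.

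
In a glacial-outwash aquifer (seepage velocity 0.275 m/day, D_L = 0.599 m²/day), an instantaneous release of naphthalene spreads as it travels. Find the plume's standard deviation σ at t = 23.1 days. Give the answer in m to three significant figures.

Dispersive spreading gives a Gaussian with σ² = 2Dt; advection only shifts the center.
σ = √(2 × 0.599 × 23.1) = 5.26 m.

5.26 m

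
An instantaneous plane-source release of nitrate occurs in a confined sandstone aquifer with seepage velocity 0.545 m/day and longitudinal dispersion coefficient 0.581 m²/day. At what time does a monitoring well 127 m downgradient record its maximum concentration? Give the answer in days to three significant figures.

For the 1D instantaneous-source solution, setting ∂C/∂t = 0 at fixed x gives v²t² + 2Dt − x² = 0, so t = (√(D² + v²x²) − D)/v².
√(D² + v²x²) = √(0.581² + 0.545² × 127²) = 69.22; v² = 0.297025.
t = (69.22 − 0.581)/0.297025 = 231 days (vs. the pure-advection estimate x/v = 233 d).

231 days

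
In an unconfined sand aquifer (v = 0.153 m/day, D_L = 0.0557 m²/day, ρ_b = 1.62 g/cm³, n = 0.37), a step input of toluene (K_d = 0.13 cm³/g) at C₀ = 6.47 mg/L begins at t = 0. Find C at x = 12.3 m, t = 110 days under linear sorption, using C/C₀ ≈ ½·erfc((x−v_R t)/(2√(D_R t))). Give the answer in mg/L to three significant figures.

1.85 mg/L

Retardation factor R = 1 + ρ_b·K_d/n = 1 + 1.62 × 0.13/0.37 = 1.569.
Sorption retards both mechanisms: v_R = v/R = 0.09751 m/day, D_R = D/R = 0.03550 m²/day.
v_R·t = 0.09751 × 110 = 10.7261 m; 2√(D_R t) = 3.952 m; argument = (12.3 − 10.7261)/3.952 = 0.3983.
C = C₀ × ½·erfc(0.3983) = 6.47 × 0.2866 = 1.85 mg/L.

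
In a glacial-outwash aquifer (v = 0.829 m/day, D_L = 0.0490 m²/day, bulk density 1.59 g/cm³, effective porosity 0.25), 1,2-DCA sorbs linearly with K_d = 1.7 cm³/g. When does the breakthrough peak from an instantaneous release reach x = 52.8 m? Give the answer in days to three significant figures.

Retardation factor R = 1 + ρ_b·K_d/n = 1 + 1.59 × 1.7/0.25 = 11.81.
Sorption retards both mechanisms: v_R = v/R = 0.07019 m/day, D_R = D/R = 0.004149 m²/day.
Peak time from v_R²t² + 2D_R t − x² = 0: t = (√(D_R² + v_R²x²) − D_R)/v_R².
√(D_R² + v_R²x²) = √(0.004149² + 0.07019² × 52.8²) = 3.706; v_R² = 0.004927.
t = (3.706 − 0.004149)/0.004927 = 751 days.

751 days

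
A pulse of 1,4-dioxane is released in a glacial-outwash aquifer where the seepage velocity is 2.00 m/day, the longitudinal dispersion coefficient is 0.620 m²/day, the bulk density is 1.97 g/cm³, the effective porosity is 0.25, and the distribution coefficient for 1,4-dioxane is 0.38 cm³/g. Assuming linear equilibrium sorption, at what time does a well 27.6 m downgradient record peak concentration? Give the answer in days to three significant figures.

54.5 days

Retardation factor R = 1 + ρ_b·K_d/n = 1 + 1.97 × 0.38/0.25 = 3.994.
Sorption retards both mechanisms: v_R = v/R = 0.5008 m/day, D_R = D/R = 0.1552 m²/day.
Peak time from v_R²t² + 2D_R t − x² = 0: t = (√(D_R² + v_R²x²) − D_R)/v_R².
√(D_R² + v_R²x²) = √(0.1552² + 0.5008² × 27.6²) = 13.82; v_R² = 0.2508.
t = (13.82 − 0.1552)/0.2508 = 54.5 days.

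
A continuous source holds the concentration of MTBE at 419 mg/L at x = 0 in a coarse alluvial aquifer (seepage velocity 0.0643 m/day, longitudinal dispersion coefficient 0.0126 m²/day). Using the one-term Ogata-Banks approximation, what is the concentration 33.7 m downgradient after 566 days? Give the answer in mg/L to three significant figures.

For a continuous step input, C/C₀ ≈ ½·erfc((x−vt)/(2√(Dt))).
vt = 0.0643 × 566 = 36.3938 m and 2√(Dt) = 2√(0.0126 × 566) = 5.341 m.
Argument (x−vt)/(2√(Dt)) = (33.7 − 36.3938)/5.341 = -0.5044; ½·erfc(-0.5044) = 0.7622.
C = 419 × 0.7622 = 319 mg/L.

319 mg/L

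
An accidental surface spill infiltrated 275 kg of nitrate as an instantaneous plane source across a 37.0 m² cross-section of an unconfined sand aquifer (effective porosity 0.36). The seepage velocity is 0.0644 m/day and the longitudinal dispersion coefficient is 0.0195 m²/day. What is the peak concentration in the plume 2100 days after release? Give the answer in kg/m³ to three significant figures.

The peak of an instantaneous 1D plume sits at x = vt; there the Gaussian factor is 1 and C_max = M/(n_e·A·√(4πDt)), where n_e·A is the pore area the mass is dissolved in.
√(4πDt) = √(4π × 0.0195 × 2100) = 22.68 m, so C_max = 275/(0.36 × 37.0 × 22.68) = 0.910 kg/m³.

0.910 kg/m³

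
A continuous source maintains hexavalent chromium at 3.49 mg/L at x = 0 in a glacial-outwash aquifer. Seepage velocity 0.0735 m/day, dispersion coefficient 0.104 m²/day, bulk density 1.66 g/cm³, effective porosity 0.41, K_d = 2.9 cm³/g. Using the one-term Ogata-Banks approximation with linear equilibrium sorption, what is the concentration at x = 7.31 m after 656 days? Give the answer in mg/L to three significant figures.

0.491 mg/L

Retardation factor R = 1 + ρ_b·K_d/n = 1 + 1.66 × 2.9/0.41 = 12.74.
Sorption retards both mechanisms: v_R = v/R = 0.005769 m/day, D_R = D/R = 0.008163 m²/day.
v_R·t = 0.005769 × 656 = 3.784464 m; 2√(D_R t) = 4.628 m; argument = (7.31 − 3.784464)/4.628 = 0.7618.
C = C₀ × ½·erfc(0.7618) = 3.49 × 0.1407 = 0.491 mg/L.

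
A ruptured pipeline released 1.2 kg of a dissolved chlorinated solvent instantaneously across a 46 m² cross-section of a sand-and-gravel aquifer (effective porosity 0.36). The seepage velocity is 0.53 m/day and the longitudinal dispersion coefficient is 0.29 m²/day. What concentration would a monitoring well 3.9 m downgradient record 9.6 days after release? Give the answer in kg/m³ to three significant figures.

For an instantaneous plane source, C(x,t) = M/(n_e·A·√(4πDt)) · exp(−(x−vt)²/(4Dt)), with n_e·A the pore (flow) area.
Plume center vt = 0.53 × 9.6 = 5.088 m, so the well at 3.9 m is 1.188 m upgradient of the peak.
√(4πDt) = 5.915 m, giving peak height M/(n_e·A·√(4πDt)) = 1.2/(0.36 × 46 × 5.915) = 0.01225 kg/m³.
(x−vt)²/(4Dt) = (-1.188)²/(4 × 0.29 × 9.6) = 0.1267; exp(−0.1267) = 0.8810.
C = 0.01225 × 0.8810 = 0.0108 kg/m³.

0.0108 kg/m³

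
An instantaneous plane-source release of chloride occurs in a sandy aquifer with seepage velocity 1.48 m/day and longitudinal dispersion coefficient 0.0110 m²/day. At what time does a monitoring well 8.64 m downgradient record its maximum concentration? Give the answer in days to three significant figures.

For the 1D instantaneous-source solution, setting ∂C/∂t = 0 at fixed x gives v²t² + 2Dt − x² = 0, so t = (√(D² + v²x²) − D)/v².
√(D² + v²x²) = √(0.0110² + 1.48² × 8.64²) = 12.79; v² = 2.1904.
t = (12.79 − 0.0110)/2.1904 = 5.83 days (vs. the pure-advection estimate x/v = 5.84 d).

5.83 days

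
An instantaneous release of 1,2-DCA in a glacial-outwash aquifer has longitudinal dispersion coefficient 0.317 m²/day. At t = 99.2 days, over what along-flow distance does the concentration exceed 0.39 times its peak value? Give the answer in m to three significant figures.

The plume is Gaussian with σ = √(2Dt) = √(2 × 0.317 × 99.2) = 7.930 m.
C/C_peak = exp(−Δx²/(2σ²)) = 0.39 ⇒ Δx = σ·√(−2 ln 0.39) = 7.930 × 1.372 = 10.88 m.
Width = 2Δx = 21.8 m.

21.8 m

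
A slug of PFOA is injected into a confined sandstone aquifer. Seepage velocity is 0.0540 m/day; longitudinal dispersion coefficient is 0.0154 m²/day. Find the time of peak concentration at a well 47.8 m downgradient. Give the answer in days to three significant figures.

880 days

For the 1D instantaneous-source solution, setting ∂C/∂t = 0 at fixed x gives v²t² + 2Dt − x² = 0, so t = (√(D² + v²x²) − D)/v².
√(D² + v²x²) = √(0.0154² + 0.0540² × 47.8²) = 2.581; v² = 0.002916.
t = (2.581 − 0.0154)/0.002916 = 880 days (vs. the pure-advection estimate x/v = 885 d).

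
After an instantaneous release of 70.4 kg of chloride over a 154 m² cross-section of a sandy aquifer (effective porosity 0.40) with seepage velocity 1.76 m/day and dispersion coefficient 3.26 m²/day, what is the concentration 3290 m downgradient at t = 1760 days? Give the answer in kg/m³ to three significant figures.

For an instantaneous plane source, C(x,t) = M/(n_e·A·√(4πDt)) · exp(−(x−vt)²/(4Dt)), with n_e·A the pore (flow) area.
Plume center vt = 1.76 × 1760 = 3097.6 m, so the well at 3290 m is 192.4 m downgradient of the peak.
√(4πDt) = 268.5 m, giving peak height M/(n_e·A·√(4πDt)) = 70.4/(0.40 × 154 × 268.5) = 0.004256 kg/m³.
(x−vt)²/(4Dt) = (192.4)²/(4 × 3.26 × 1760) = 1.613; exp(−1.613) = 0.1993.
C = 0.004256 × 0.1993 = 0.000848 kg/m³.

0.000848 kg/m³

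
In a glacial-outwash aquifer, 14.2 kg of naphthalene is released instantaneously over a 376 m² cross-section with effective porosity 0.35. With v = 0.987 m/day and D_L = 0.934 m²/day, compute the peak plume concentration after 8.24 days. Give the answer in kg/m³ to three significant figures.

The peak of an instantaneous 1D plume sits at x = vt; there the Gaussian factor is 1 and C_max = M/(n_e·A·√(4πDt)), where n_e·A is the pore area the mass is dissolved in.
√(4πDt) = √(4π × 0.934 × 8.24) = 9.834 m, so C_max = 14.2/(0.35 × 376 × 9.834) = 0.0110 kg/m³.

0.0110 kg/m³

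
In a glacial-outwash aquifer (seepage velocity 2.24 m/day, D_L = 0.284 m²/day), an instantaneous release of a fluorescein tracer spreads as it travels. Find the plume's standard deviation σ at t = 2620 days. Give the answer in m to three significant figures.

Dispersive spreading gives a Gaussian with σ² = 2Dt; advection only shifts the center.
σ = √(2 × 0.284 × 2620) = 38.6 m.

38.6 m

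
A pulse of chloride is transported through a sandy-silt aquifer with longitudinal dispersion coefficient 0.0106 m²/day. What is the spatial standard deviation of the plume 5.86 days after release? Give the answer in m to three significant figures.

Dispersive spreading gives a Gaussian with σ² = 2Dt; advection only shifts the center.
σ = √(2 × 0.0106 × 5.86) = 0.352 m.

0.352 m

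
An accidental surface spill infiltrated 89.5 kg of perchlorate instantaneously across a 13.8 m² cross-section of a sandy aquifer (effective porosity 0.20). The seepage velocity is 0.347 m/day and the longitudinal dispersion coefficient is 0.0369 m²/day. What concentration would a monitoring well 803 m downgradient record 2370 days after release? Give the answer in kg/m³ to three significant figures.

0.334 kg/m³

For an instantaneous plane source, C(x,t) = M/(n_e·A·√(4πDt)) · exp(−(x−vt)²/(4Dt)), with n_e·A the pore (flow) area.
Plume center vt = 0.347 × 2370 = 822.39 m, so the well at 803 m is 19.39 m upgradient of the peak.
√(4πDt) = 33.15 m, giving peak height M/(n_e·A·√(4πDt)) = 89.5/(0.20 × 13.8 × 33.15) = 0.9782 kg/m³.
(x−vt)²/(4Dt) = (-19.39)²/(4 × 0.0369 × 2370) = 1.075; exp(−1.075) = 0.3413.
C = 0.9782 × 0.3413 = 0.334 kg/m³.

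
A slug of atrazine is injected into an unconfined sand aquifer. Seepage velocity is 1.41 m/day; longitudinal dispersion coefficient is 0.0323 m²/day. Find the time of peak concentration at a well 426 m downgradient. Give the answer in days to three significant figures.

For the 1D instantaneous-source solution, setting ∂C/∂t = 0 at fixed x gives v²t² + 2Dt − x² = 0, so t = (√(D² + v²x²) − D)/v².
√(D² + v²x²) = √(0.0323² + 1.41² × 426²) = 600.7; v² = 1.9881.
t = (600.7 − 0.0323)/1.9881 = 302 days (vs. the pure-advection estimate x/v = 302 d).

302 days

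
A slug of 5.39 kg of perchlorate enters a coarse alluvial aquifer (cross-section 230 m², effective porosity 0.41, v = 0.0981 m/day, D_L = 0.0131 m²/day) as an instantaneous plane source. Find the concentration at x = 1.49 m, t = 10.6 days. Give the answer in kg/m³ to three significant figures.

For an instantaneous plane source, C(x,t) = M/(n_e·A·√(4πDt)) · exp(−(x−vt)²/(4Dt)), with n_e·A the pore (flow) area.
Plume center vt = 0.0981 × 10.6 = 1.03986 m, so the well at 1.49 m is 0.45014 m downgradient of the peak.
√(4πDt) = 1.321 m, giving peak height M/(n_e·A·√(4πDt)) = 5.39/(0.41 × 230 × 1.321) = 0.04327 kg/m³.
(x−vt)²/(4Dt) = (0.45014)²/(4 × 0.0131 × 10.6) = 0.3648; exp(−0.3648) = 0.6943.
C = 0.04327 × 0.6943 = 0.0300 kg/m³.

0.0300 kg/m³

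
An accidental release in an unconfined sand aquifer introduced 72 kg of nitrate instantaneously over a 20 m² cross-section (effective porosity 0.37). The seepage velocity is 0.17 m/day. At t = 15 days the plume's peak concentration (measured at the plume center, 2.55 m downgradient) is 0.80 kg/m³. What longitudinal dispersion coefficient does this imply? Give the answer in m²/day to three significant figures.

0.785 m²/day

At the plume center C_max = M/(n_e·A·√(4πDt)), so D = M²/(4πt·(n_e·A·C_max)²).
n_e·A·C_max = 0.37 × 20 × 0.80 = 5.920 kg/m.
D = 72²/(4π × 15 × 5.920²) = 0.785 m²/day.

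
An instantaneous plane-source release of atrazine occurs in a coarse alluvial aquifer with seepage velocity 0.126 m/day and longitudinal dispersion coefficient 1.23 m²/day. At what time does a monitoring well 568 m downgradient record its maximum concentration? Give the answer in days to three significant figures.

4430 days

For the 1D instantaneous-source solution, setting ∂C/∂t = 0 at fixed x gives v²t² + 2Dt − x² = 0, so t = (√(D² + v²x²) − D)/v².
√(D² + v²x²) = √(1.23² + 0.126² × 568²) = 71.58; v² = 0.015876.
t = (71.58 − 1.23)/0.015876 = 4430 days (vs. the pure-advection estimate x/v = 4510 d).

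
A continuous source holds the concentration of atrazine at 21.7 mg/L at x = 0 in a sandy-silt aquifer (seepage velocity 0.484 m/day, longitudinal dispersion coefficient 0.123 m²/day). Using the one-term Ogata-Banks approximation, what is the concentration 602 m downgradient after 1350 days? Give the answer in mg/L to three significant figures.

For a continuous step input, C/C₀ ≈ ½·erfc((x−vt)/(2√(Dt))).
vt = 0.484 × 1350 = 653.4 m and 2√(Dt) = 2√(0.123 × 1350) = 25.77 m.
Argument (x−vt)/(2√(Dt)) = (602 − 653.4)/25.77 = -1.995; ½·erfc(-1.995) = 0.9976.
C = 21.7 × 0.9976 = 21.6 mg/L.

21.6 mg/L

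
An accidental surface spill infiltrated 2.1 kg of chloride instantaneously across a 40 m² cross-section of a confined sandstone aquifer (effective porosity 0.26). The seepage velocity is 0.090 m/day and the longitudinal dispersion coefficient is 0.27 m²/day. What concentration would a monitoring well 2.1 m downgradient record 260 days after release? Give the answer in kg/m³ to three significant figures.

For an instantaneous plane source, C(x,t) = M/(n_e·A·√(4πDt)) · exp(−(x−vt)²/(4Dt)), with n_e·A the pore (flow) area.
Plume center vt = 0.090 × 260 = 23.4 m, so the well at 2.1 m is 21.3 m upgradient of the peak.
√(4πDt) = 29.70 m, giving peak height M/(n_e·A·√(4πDt)) = 2.1/(0.26 × 40 × 29.70) = 0.006799 kg/m³.
(x−vt)²/(4Dt) = (-21.3)²/(4 × 0.27 × 260) = 1.616; exp(−1.616) = 0.1987.
C = 0.006799 × 0.1987 = 0.00135 kg/m³.

0.00135 kg/m³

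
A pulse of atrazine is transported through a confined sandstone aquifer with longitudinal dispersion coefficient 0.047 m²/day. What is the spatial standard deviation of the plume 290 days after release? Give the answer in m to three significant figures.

5.22 m

Dispersive spreading gives a Gaussian with σ² = 2Dt; advection only shifts the center.
σ = √(2 × 0.047 × 290) = 5.22 m.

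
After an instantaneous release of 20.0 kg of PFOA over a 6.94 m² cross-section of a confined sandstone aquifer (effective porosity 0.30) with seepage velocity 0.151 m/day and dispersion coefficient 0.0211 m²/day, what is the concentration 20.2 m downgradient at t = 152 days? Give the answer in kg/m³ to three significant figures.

For an instantaneous plane source, C(x,t) = M/(n_e·A·√(4πDt)) · exp(−(x−vt)²/(4Dt)), with n_e·A the pore (flow) area.
Plume center vt = 0.151 × 152 = 22.952 m, so the well at 20.2 m is 2.752 m upgradient of the peak.
√(4πDt) = 6.348 m, giving peak height M/(n_e·A·√(4πDt)) = 20.0/(0.30 × 6.94 × 6.348) = 1.513 kg/m³.
(x−vt)²/(4Dt) = (-2.752)²/(4 × 0.0211 × 152) = 0.5904; exp(−0.5904) = 0.5541.
C = 1.513 × 0.5541 = 0.838 kg/m³.

0.838 kg/m³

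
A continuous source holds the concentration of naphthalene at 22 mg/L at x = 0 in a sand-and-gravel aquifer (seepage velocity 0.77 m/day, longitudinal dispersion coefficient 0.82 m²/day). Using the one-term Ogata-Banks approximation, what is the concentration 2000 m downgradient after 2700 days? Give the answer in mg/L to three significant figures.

For a continuous step input, C/C₀ ≈ ½·erfc((x−vt)/(2√(Dt))).
vt = 0.77 × 2700 = 2079 m and 2√(Dt) = 2√(0.82 × 2700) = 94.11 m.
Argument (x−vt)/(2√(Dt)) = (2000 − 2079)/94.11 = -0.8394; ½·erfc(-0.8394) = 0.8824.
C = 22 × 0.8824 = 19.4 mg/L.

19.4 mg/L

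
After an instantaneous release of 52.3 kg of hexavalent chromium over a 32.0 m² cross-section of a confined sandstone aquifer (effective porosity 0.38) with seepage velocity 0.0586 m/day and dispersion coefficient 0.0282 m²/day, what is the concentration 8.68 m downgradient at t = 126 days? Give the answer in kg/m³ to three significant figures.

0.572 kg/m³

For an instantaneous plane source, C(x,t) = M/(n_e·A·√(4πDt)) · exp(−(x−vt)²/(4Dt)), with n_e·A the pore (flow) area.
Plume center vt = 0.0586 × 126 = 7.3836 m, so the well at 8.68 m is 1.2964 m downgradient of the peak.
√(4πDt) = 6.682 m, giving peak height M/(n_e·A·√(4πDt)) = 52.3/(0.38 × 32.0 × 6.682) = 0.6437 kg/m³.
(x−vt)²/(4Dt) = (1.2964)²/(4 × 0.0282 × 126) = 0.1182; exp(−0.1182) = 0.8885.
C = 0.6437 × 0.8885 = 0.572 kg/m³.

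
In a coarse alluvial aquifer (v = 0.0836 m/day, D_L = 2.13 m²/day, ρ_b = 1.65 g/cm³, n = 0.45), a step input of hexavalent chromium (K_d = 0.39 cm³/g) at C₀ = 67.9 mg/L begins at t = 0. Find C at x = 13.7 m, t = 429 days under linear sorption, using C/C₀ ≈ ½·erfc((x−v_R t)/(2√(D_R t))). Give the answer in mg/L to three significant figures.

Retardation factor R = 1 + ρ_b·K_d/n = 1 + 1.65 × 0.39/0.45 = 2.430.
Sorption retards both mechanisms: v_R = v/R = 0.03440 m/day, D_R = D/R = 0.8765 m²/day.
v_R·t = 0.03440 × 429 = 14.7576 m; 2√(D_R t) = 38.78 m; argument = (13.7 − 14.7576)/38.78 = -0.02727.
C = C₀ × ½·erfc(-0.02727) = 67.9 × 0.5154 = 35.0 mg/L.

35.0 mg/L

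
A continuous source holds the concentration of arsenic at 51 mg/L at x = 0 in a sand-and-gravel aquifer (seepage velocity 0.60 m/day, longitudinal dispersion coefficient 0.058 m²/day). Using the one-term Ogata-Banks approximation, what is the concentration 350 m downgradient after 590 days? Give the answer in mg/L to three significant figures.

35.0 mg/L

For a continuous step input, C/C₀ ≈ ½·erfc((x−vt)/(2√(Dt))).
vt = 0.60 × 590 = 354 m and 2√(Dt) = 2√(0.058 × 590) = 11.70 m.
Argument (x−vt)/(2√(Dt)) = (350 − 354)/11.70 = -0.3419; ½·erfc(-0.3419) = 0.6856.
C = 51 × 0.6856 = 35.0 mg/L.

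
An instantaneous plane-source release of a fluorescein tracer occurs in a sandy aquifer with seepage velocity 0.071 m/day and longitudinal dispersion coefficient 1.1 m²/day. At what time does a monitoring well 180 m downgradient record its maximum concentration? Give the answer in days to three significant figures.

2330 days

For the 1D instantaneous-source solution, setting ∂C/∂t = 0 at fixed x gives v²t² + 2Dt − x² = 0, so t = (√(D² + v²x²) − D)/v².
√(D² + v²x²) = √(1.1² + 0.071² × 180²) = 12.83; v² = 0.005041.
t = (12.83 − 1.1)/0.005041 = 2330 days (vs. the pure-advection estimate x/v = 2540 d).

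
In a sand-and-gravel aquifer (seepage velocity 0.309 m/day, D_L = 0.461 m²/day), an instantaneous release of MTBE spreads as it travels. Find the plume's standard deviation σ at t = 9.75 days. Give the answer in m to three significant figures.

Dispersive spreading gives a Gaussian with σ² = 2Dt; advection only shifts the center.
σ = √(2 × 0.461 × 9.75) = 3.00 m.

3.00 m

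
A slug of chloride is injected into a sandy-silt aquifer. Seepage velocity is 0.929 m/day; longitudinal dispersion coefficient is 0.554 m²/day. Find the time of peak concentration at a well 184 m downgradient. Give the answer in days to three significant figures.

197 days

For the 1D instantaneous-source solution, setting ∂C/∂t = 0 at fixed x gives v²t² + 2Dt − x² = 0, so t = (√(D² + v²x²) − D)/v².
√(D² + v²x²) = √(0.554² + 0.929² × 184²) = 170.9; v² = 0.863041.
t = (170.9 − 0.554)/0.863041 = 197 days (vs. the pure-advection estimate x/v = 198 d).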